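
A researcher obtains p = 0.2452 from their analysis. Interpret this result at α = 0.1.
Since p = 0.2452 > α = 0.1, fail to reject H₀.
There is insufficient evidence to reject the null hypothesis; the result is not statistically significant at the 0.1 level.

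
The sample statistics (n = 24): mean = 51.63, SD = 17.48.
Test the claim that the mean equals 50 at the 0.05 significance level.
One-sample t-test:
H₀: μ = 50
H₁: μ ≠ 50
df = n - 1 = 23
t = (x̄ - μ₀) / (s/√n) = (51.63 - 50) / (17.48/√24) = 0.457
p-value = 0.6521

Since p-value > α = 0.05, we fail to reject H₀.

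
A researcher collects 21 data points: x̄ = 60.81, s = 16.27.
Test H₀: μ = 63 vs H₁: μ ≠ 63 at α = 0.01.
One-sample t-test:
H₀: μ = 63
H₁: μ ≠ 63
df = n - 1 = 20
t = (x̄ - μ₀) / (s/√n) = (60.81 - 63) / (16.27/√21) = -0.617
p-value = 0.5443

Since p-value > α = 0.01, we fail to reject H₀.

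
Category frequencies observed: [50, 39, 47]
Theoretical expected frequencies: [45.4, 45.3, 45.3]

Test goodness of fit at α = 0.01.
Chi-square goodness of fit test:
H₀: observed counts match expected distribution
H₁: observed counts differ from expected distribution
df = k - 1 = 2
χ² = Σ(O - E)²/E
   = (50 - 45.4)²/45.4 + (39 - 45.3)²/45.3 + (47 - 45.3)²/45.3
   = 0.466 + 0.876 + 0.064
   = 1.41
p-value = 0.4951

Since p-value > α = 0.01, we fail to reject H₀.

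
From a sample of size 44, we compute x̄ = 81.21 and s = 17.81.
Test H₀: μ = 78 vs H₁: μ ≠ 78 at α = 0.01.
One-sample t-test:
H₀: μ = 78
H₁: μ ≠ 78
df = n - 1 = 43
t = (x̄ - μ₀) / (s/√n) = (81.21 - 78) / (17.81/√44) = 1.196
p-value = 0.2384

Since p-value > α = 0.01, we fail to reject H₀.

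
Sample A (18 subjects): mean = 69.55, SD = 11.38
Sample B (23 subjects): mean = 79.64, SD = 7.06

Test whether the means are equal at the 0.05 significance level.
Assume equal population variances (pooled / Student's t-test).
Student's two-sample t-test (equal variances):
H₀: μ₁ = μ₂
H₁: μ₁ ≠ μ₂
df = n₁ + n₂ - 2 = 39
Pooled variance s_p² = [(n₁-1)s₁² + (n₂-1)s₂²] / (n₁ + n₂ - 2) = [(17)(11.38²) + (22)(7.06²)] / 39 = 84.5675
SE = √(s_p²(1/n₁ + 1/n₂)) = √(84.5675 × (1/18 + 1/23)) = 2.8940
t = (x̄₁ - x̄₂) / SE = (69.55 - 79.64) / 2.8940 = -10.09 / 2.8940 = -3.487
p-value = 0.0012

Since p-value < α = 0.05, we reject H₀.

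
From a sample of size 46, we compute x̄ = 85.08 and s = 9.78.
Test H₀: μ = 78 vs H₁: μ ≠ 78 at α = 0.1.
One-sample t-test:
H₀: μ = 78
H₁: μ ≠ 78
df = n - 1 = 45
t = (x̄ - μ₀) / (s/√n) = (85.08 - 78) / (9.78/√46) = 4.910
p-value < 0.0001

Since p-value < α = 0.1, we reject H₀.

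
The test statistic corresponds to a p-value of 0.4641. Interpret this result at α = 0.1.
Since p = 0.4641 > α = 0.1, fail to reject H₀.
There is insufficient evidence to reject the null hypothesis; the result is not statistically significant at the 0.1 level.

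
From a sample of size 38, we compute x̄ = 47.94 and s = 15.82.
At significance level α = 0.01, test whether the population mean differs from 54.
One-sample t-test:
H₀: μ = 54
H₁: μ ≠ 54
df = n - 1 = 37
t = (x̄ - μ₀) / (s/√n) = (47.94 - 54) / (15.82/√38) = -2.361
p-value = 0.0236

Since p-value > α = 0.01, we fail to reject H₀.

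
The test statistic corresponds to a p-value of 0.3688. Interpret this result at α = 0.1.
Since p = 0.3688 > α = 0.1, fail to reject H₀.
There is insufficient evidence to reject the null hypothesis; the result is not statistically significant at the 0.1 level.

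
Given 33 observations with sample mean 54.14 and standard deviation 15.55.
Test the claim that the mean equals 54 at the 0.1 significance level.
One-sample t-test:
H₀: μ = 54
H₁: μ ≠ 54
df = n - 1 = 32
t = (x̄ - μ₀) / (s/√n) = (54.14 - 54) / (15.55/√33) = 0.052
p-value = 0.9591

Since p-value > α = 0.1, we fail to reject H₀.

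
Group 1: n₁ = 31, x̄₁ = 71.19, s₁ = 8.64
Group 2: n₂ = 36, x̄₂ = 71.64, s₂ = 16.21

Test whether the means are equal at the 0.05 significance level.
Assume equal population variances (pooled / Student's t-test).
Student's two-sample t-test (equal variances):
H₀: μ₁ = μ₂
H₁: μ₁ ≠ μ₂
df = n₁ + n₂ - 2 = 65
Pooled variance s_p² = [(n₁-1)s₁² + (n₂-1)s₂²] / (n₁ + n₂ - 2) = [(30)(8.64²) + (35)(16.21²)] / 65 = 175.9420
SE = √(s_p²(1/n₁ + 1/n₂)) = √(175.9420 × (1/31 + 1/36)) = 3.2501
t = (x̄₁ - x̄₂) / SE = (71.19 - 71.64) / 3.2501 = -0.45 / 3.2501 = -0.138
p-value = 0.8903

Since p-value > α = 0.05, we fail to reject H₀.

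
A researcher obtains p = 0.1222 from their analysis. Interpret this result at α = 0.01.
Since p = 0.1222 > α = 0.01, fail to reject H₀.
There is insufficient evidence to reject the null hypothesis; the result is not statistically significant at the 0.01 level.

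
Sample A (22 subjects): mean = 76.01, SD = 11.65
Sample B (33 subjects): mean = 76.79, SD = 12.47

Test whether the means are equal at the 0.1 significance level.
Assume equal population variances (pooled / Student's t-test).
Student's two-sample t-test (equal variances):
H₀: μ₁ = μ₂
H₁: μ₁ ≠ μ₂
df = n₁ + n₂ - 2 = 53
Pooled variance s_p² = [(n₁-1)s₁² + (n₂-1)s₂²] / (n₁ + n₂ - 2) = [(21)(11.65²) + (32)(12.47²)] / 53 = 147.6642
SE = √(s_p²(1/n₁ + 1/n₂)) = √(147.6642 × (1/22 + 1/33)) = 3.3446
t = (x̄₁ - x̄₂) / SE = (76.01 - 76.79) / 3.3446 = -0.78 / 3.3446 = -0.233
p-value = 0.8165

Since p-value > α = 0.1, we fail to reject H₀.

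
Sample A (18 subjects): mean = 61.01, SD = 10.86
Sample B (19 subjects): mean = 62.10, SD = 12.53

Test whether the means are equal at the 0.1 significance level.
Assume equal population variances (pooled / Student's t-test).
Student's two-sample t-test (equal variances):
H₀: μ₁ = μ₂
H₁: μ₁ ≠ μ₂
df = n₁ + n₂ - 2 = 35
Pooled variance s_p² = [(n₁-1)s₁² + (n₂-1)s₂²] / (n₁ + n₂ - 2) = [(17)(10.86²) + (18)(12.53²)] / 35 = 138.0283
SE = √(s_p²(1/n₁ + 1/n₂)) = √(138.0283 × (1/18 + 1/19)) = 3.8643
t = (x̄₁ - x̄₂) / SE = (61.01 - 62.10) / 3.8643 = -1.09 / 3.8643 = -0.282
p-value = 0.7796

Since p-value > α = 0.1, we fail to reject H₀.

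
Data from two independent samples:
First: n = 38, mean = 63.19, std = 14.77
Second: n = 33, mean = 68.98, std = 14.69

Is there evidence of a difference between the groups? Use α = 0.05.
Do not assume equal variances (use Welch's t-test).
Welch's two-sample t-test:
H₀: μ₁ = μ₂
H₁: μ₁ ≠ μ₂
s₁²/n₁ = 14.77²/38 = 5.7409,  s₂²/n₂ = 14.69²/33 = 6.5393
SE = √(s₁²/n₁ + s₂²/n₂) = √(5.7409 + 6.5393) = 3.5043
df (Welch-Satterthwaite) = (s₁²/n₁ + s₂²/n₂)² / [(s₁²/n₁)²/(n₁-1) + (s₂²/n₂)²/(n₂-1)] ≈ 67.71
t = (x̄₁ - x̄₂) / SE = (63.19 - 68.98) / 3.5043 = -5.79 / 3.5043 = -1.652
p-value = 0.1031

Since p-value > α = 0.05, we fail to reject H₀.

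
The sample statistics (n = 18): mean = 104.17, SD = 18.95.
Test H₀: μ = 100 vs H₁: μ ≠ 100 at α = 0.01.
One-sample t-test:
H₀: μ = 100
H₁: μ ≠ 100
df = n - 1 = 17
t = (x̄ - μ₀) / (s/√n) = (104.17 - 100) / (18.95/√18) = 0.934
p-value = 0.3636

Since p-value > α = 0.01, we fail to reject H₀.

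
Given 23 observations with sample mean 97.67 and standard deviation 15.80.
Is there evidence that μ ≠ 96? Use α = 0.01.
One-sample t-test:
H₀: μ = 96
H₁: μ ≠ 96
df = n - 1 = 22
t = (x̄ - μ₀) / (s/√n) = (97.67 - 96) / (15.80/√23) = 0.507
p-value = 0.6173

Since p-value > α = 0.01, we fail to reject H₀.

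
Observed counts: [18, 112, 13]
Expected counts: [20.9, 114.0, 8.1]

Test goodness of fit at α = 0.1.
Chi-square goodness of fit test:
H₀: observed counts match expected distribution
H₁: observed counts differ from expected distribution
df = k - 1 = 2
χ² = Σ(O - E)²/E
   = (18 - 20.9)²/20.9 + (112 - 114.0)²/114.0 + (13 - 8.1)²/8.1
   = 0.402 + 0.035 + 2.964
   = 3.40
p-value = 0.1825

Since p-value > α = 0.1, we fail to reject H₀.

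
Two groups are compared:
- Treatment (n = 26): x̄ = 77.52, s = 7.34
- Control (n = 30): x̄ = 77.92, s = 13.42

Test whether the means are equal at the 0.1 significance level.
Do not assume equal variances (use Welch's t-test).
Welch's two-sample t-test:
H₀: μ₁ = μ₂
H₁: μ₁ ≠ μ₂
s₁²/n₁ = 7.34²/26 = 2.0721,  s₂²/n₂ = 13.42²/30 = 6.0032
SE = √(s₁²/n₁ + s₂²/n₂) = √(2.0721 + 6.0032) = 2.8417
df (Welch-Satterthwaite) = (s₁²/n₁ + s₂²/n₂)² / [(s₁²/n₁)²/(n₁-1) + (s₂²/n₂)²/(n₂-1)] ≈ 46.10
t = (x̄₁ - x̄₂) / SE = (77.52 - 77.92) / 2.8417 = -0.40 / 2.8417 = -0.141
p-value = 0.8887

Since p-value > α = 0.1, we fail to reject H₀.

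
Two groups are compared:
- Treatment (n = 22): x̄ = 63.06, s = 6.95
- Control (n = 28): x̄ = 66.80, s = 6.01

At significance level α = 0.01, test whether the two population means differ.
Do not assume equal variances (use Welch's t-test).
Welch's two-sample t-test:
H₀: μ₁ = μ₂
H₁: μ₁ ≠ μ₂
s₁²/n₁ = 6.95²/22 = 2.1956,  s₂²/n₂ = 6.01²/28 = 1.2900
SE = √(s₁²/n₁ + s₂²/n₂) = √(2.1956 + 1.2900) = 1.8670
df (Welch-Satterthwaite) = (s₁²/n₁ + s₂²/n₂)² / [(s₁²/n₁)²/(n₁-1) + (s₂²/n₂)²/(n₂-1)] ≈ 41.72
t = (x̄₁ - x̄₂) / SE = (63.06 - 66.80) / 1.8670 = -3.74 / 1.8670 = -2.003
p-value = 0.0517

Since p-value > α = 0.01, we fail to reject H₀.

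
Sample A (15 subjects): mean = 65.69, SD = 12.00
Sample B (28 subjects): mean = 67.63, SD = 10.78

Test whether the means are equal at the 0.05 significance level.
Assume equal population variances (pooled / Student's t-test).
Student's two-sample t-test (equal variances):
H₀: μ₁ = μ₂
H₁: μ₁ ≠ μ₂
df = n₁ + n₂ - 2 = 41
Pooled variance s_p² = [(n₁-1)s₁² + (n₂-1)s₂²] / (n₁ + n₂ - 2) = [(14)(12.00²) + (27)(10.78²)] / 41 = 125.6982
SE = √(s_p²(1/n₁ + 1/n₂)) = √(125.6982 × (1/15 + 1/28)) = 3.5874
t = (x̄₁ - x̄₂) / SE = (65.69 - 67.63) / 3.5874 = -1.94 / 3.5874 = -0.541
p-value = 0.5916

Since p-value > α = 0.05, we fail to reject H₀.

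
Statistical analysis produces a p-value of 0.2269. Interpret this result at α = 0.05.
Since p = 0.2269 > α = 0.05, fail to reject H₀.
There is insufficient evidence to reject the null hypothesis; the result is not statistically significant at the 0.05 level.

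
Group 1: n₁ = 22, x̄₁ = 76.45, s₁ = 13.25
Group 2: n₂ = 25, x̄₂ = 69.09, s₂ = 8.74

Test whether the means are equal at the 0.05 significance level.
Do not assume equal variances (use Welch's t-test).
Welch's two-sample t-test:
H₀: μ₁ = μ₂
H₁: μ₁ ≠ μ₂
s₁²/n₁ = 13.25²/22 = 7.9801,  s₂²/n₂ = 8.74²/25 = 3.0555
SE = √(s₁²/n₁ + s₂²/n₂) = √(7.9801 + 3.0555) = 3.3220
df (Welch-Satterthwaite) = (s₁²/n₁ + s₂²/n₂)² / [(s₁²/n₁)²/(n₁-1) + (s₂²/n₂)²/(n₂-1)] ≈ 35.59
t = (x̄₁ - x̄₂) / SE = (76.45 - 69.09) / 3.3220 = 7.36 / 3.3220 = 2.216
p-value = 0.0332

Since p-value < α = 0.05, we reject H₀.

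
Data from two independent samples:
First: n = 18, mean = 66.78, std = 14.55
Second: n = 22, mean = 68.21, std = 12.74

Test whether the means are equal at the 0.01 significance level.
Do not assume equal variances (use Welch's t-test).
Welch's two-sample t-test:
H₀: μ₁ = μ₂
H₁: μ₁ ≠ μ₂
s₁²/n₁ = 14.55²/18 = 11.7613,  s₂²/n₂ = 12.74²/22 = 7.3776
SE = √(s₁²/n₁ + s₂²/n₂) = √(11.7613 + 7.3776) = 4.3748
df (Welch-Satterthwaite) = (s₁²/n₁ + s₂²/n₂)² / [(s₁²/n₁)²/(n₁-1) + (s₂²/n₂)²/(n₂-1)] ≈ 34.14
t = (x̄₁ - x̄₂) / SE = (66.78 - 68.21) / 4.3748 = -1.43 / 4.3748 = -0.327
p-value = 0.7458

Since p-value > α = 0.01, we fail to reject H₀.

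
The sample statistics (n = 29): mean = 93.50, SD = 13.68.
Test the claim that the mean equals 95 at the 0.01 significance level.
One-sample t-test:
H₀: μ = 95
H₁: μ ≠ 95
df = n - 1 = 28
t = (x̄ - μ₀) / (s/√n) = (93.50 - 95) / (13.68/√29) = -0.590
p-value = 0.5596

Since p-value > α = 0.01, we fail to reject H₀.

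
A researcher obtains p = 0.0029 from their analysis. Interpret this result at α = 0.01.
Since p = 0.0029 < α = 0.01, reject H₀.
There is sufficient evidence to reject the null hypothesis; the result is statistically significant at the 0.01 level.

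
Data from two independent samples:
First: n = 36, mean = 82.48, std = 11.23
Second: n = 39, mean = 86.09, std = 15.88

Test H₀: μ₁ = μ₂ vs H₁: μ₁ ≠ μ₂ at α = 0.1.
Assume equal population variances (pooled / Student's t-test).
Student's two-sample t-test (equal variances):
H₀: μ₁ = μ₂
H₁: μ₁ ≠ μ₂
df = n₁ + n₂ - 2 = 73
Pooled variance s_p² = [(n₁-1)s₁² + (n₂-1)s₂²] / (n₁ + n₂ - 2) = [(35)(11.23²) + (38)(15.88²)] / 73 = 191.7340
SE = √(s_p²(1/n₁ + 1/n₂)) = √(191.7340 × (1/36 + 1/39)) = 3.2003
t = (x̄₁ - x̄₂) / SE = (82.48 - 86.09) / 3.2003 = -3.61 / 3.2003 = -1.128
p-value = 0.2630

Since p-value > α = 0.1, we fail to reject H₀.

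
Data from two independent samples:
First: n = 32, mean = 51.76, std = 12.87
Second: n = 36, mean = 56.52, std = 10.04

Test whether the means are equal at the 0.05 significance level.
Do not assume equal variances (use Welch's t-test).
Welch's two-sample t-test:
H₀: μ₁ = μ₂
H₁: μ₁ ≠ μ₂
s₁²/n₁ = 12.87²/32 = 5.1762,  s₂²/n₂ = 10.04²/36 = 2.8000
SE = √(s₁²/n₁ + s₂²/n₂) = √(5.1762 + 2.8000) = 2.8242
df (Welch-Satterthwaite) = (s₁²/n₁ + s₂²/n₂)² / [(s₁²/n₁)²/(n₁-1) + (s₂²/n₂)²/(n₂-1)] ≈ 58.46
t = (x̄₁ - x̄₂) / SE = (51.76 - 56.52) / 2.8242 = -4.76 / 2.8242 = -1.685
p-value = 0.0972

Since p-value > α = 0.05, we fail to reject H₀.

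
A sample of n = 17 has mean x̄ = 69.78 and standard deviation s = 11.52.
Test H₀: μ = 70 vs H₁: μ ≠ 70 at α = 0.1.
One-sample t-test:
H₀: μ = 70
H₁: μ ≠ 70
df = n - 1 = 16
t = (x̄ - μ₀) / (s/√n) = (69.78 - 70) / (11.52/√17) = -0.079
p-value = 0.9382

Since p-value > α = 0.1, we fail to reject H₀.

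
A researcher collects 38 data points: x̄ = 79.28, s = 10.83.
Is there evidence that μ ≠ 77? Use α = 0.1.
One-sample t-test:
H₀: μ = 77
H₁: μ ≠ 77
df = n - 1 = 37
t = (x̄ - μ₀) / (s/√n) = (79.28 - 77) / (10.83/√38) = 1.298
p-value = 0.2024

Since p-value > α = 0.1, we fail to reject H₀.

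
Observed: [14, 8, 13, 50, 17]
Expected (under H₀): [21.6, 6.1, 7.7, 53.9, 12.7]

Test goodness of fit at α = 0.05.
Chi-square goodness of fit test:
H₀: observed counts match expected distribution
H₁: observed counts differ from expected distribution
df = k - 1 = 4
χ² = Σ(O - E)²/E
   = (14 - 21.6)²/21.6 + (8 - 6.1)²/6.1 + (13 - 7.7)²/7.7 + (50 - 53.9)²/53.9 + (17 - 12.7)²/12.7
   = 2.674 + 0.592 + 3.648 + 0.282 + 1.456
   = 8.65
p-value = 0.0704

Since p-value > α = 0.05, we fail to reject H₀.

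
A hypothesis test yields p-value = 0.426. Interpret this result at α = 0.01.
Since p = 0.426 > α = 0.01, fail to reject H₀.
There is insufficient evidence to reject the null hypothesis; the result is not statistically significant at the 0.01 level.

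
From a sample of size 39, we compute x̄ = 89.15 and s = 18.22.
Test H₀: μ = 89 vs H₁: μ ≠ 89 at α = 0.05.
One-sample t-test:
H₀: μ = 89
H₁: μ ≠ 89
df = n - 1 = 38
t = (x̄ - μ₀) / (s/√n) = (89.15 - 89) / (18.22/√39) = 0.051
p-value = 0.9593

Since p-value > α = 0.05, we fail to reject H₀.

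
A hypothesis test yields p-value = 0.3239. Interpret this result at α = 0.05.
Since p = 0.3239 > α = 0.05, fail to reject H₀.
There is insufficient evidence to reject the null hypothesis; the result is not statistically significant at the 0.05 level.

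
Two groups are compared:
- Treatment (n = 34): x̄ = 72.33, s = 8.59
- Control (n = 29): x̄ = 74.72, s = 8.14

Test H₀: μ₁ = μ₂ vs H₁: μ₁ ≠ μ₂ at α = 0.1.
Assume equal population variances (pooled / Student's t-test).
Student's two-sample t-test (equal variances):
H₀: μ₁ = μ₂
H₁: μ₁ ≠ μ₂
df = n₁ + n₂ - 2 = 61
Pooled variance s_p² = [(n₁-1)s₁² + (n₂-1)s₂²] / (n₁ + n₂ - 2) = [(33)(8.59²) + (28)(8.14²)] / 61 = 70.3324
SE = √(s_p²(1/n₁ + 1/n₂)) = √(70.3324 × (1/34 + 1/29)) = 2.1199
t = (x̄₁ - x̄₂) / SE = (72.33 - 74.72) / 2.1199 = -2.39 / 2.1199 = -1.127
p-value = 0.2640

Since p-value > α = 0.1, we fail to reject H₀.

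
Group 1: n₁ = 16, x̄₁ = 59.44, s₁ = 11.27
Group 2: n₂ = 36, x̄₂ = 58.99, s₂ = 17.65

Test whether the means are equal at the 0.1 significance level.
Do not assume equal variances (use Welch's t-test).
Welch's two-sample t-test:
H₀: μ₁ = μ₂
H₁: μ₁ ≠ μ₂
s₁²/n₁ = 11.27²/16 = 7.9383,  s₂²/n₂ = 17.65²/36 = 8.6534
SE = √(s₁²/n₁ + s₂²/n₂) = √(7.9383 + 8.6534) = 4.0733
df (Welch-Satterthwaite) = (s₁²/n₁ + s₂²/n₂)² / [(s₁²/n₁)²/(n₁-1) + (s₂²/n₂)²/(n₂-1)] ≈ 43.42
t = (x̄₁ - x̄₂) / SE = (59.44 - 58.99) / 4.0733 = 0.45 / 4.0733 = 0.110
p-value = 0.9125

Since p-value > α = 0.1, we fail to reject H₀.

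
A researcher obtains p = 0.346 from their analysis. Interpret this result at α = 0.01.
Since p = 0.346 > α = 0.01, fail to reject H₀.
There is insufficient evidence to reject the null hypothesis; the result is not statistically significant at the 0.01 level.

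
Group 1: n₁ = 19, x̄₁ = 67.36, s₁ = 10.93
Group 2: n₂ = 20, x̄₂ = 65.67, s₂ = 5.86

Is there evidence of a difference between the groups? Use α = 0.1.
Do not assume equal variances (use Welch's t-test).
Welch's two-sample t-test:
H₀: μ₁ = μ₂
H₁: μ₁ ≠ μ₂
s₁²/n₁ = 10.93²/19 = 6.2876,  s₂²/n₂ = 5.86²/20 = 1.7170
SE = √(s₁²/n₁ + s₂²/n₂) = √(6.2876 + 1.7170) = 2.8292
df (Welch-Satterthwaite) = (s₁²/n₁ + s₂²/n₂)² / [(s₁²/n₁)²/(n₁-1) + (s₂²/n₂)²/(n₂-1)] ≈ 27.25
t = (x̄₁ - x̄₂) / SE = (67.36 - 65.67) / 2.8292 = 1.69 / 2.8292 = 0.597
p-value = 0.5552

Since p-value > α = 0.1, we fail to reject H₀.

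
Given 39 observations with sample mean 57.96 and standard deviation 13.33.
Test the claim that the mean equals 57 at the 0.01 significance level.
One-sample t-test:
H₀: μ = 57
H₁: μ ≠ 57
df = n - 1 = 38
t = (x̄ - μ₀) / (s/√n) = (57.96 - 57) / (13.33/√39) = 0.450
p-value = 0.6554

Since p-value > α = 0.01, we fail to reject H₀.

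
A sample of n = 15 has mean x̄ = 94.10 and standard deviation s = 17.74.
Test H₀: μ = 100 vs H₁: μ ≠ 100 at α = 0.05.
One-sample t-test:
H₀: μ = 100
H₁: μ ≠ 100
df = n - 1 = 14
t = (x̄ - μ₀) / (s/√n) = (94.10 - 100) / (17.74/√15) = -1.288
p-value = 0.2186

Since p-value > α = 0.05, we fail to reject H₀.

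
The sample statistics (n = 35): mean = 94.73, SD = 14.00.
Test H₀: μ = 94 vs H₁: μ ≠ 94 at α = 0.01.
One-sample t-test:
H₀: μ = 94
H₁: μ ≠ 94
df = n - 1 = 34
t = (x̄ - μ₀) / (s/√n) = (94.73 - 94) / (14.00/√35) = 0.308
p-value = 0.7596

Since p-value > α = 0.01, we fail to reject H₀.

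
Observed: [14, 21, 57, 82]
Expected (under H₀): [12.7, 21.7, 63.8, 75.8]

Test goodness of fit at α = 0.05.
Chi-square goodness of fit test:
H₀: observed counts match expected distribution
H₁: observed counts differ from expected distribution
df = k - 1 = 3
χ² = Σ(O - E)²/E
   = (14 - 12.7)²/12.7 + (21 - 21.7)²/21.7 + (57 - 63.8)²/63.8 + (82 - 75.8)²/75.8
   = 0.133 + 0.023 + 0.725 + 0.507
   = 1.39
p-value = 0.7085

Since p-value > α = 0.05, we fail to reject H₀.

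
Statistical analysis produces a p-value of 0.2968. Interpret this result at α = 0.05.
Since p = 0.2968 > α = 0.05, fail to reject H₀.
There is insufficient evidence to reject the null hypothesis; the result is not statistically significant at the 0.05 level.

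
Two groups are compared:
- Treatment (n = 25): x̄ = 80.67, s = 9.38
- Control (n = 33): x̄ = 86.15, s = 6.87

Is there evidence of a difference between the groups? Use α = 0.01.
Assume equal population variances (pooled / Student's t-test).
Student's two-sample t-test (equal variances):
H₀: μ₁ = μ₂
H₁: μ₁ ≠ μ₂
df = n₁ + n₂ - 2 = 56
Pooled variance s_p² = [(n₁-1)s₁² + (n₂-1)s₂²] / (n₁ + n₂ - 2) = [(24)(9.38²) + (32)(6.87²)] / 56 = 64.6773
SE = √(s_p²(1/n₁ + 1/n₂)) = √(64.6773 × (1/25 + 1/33)) = 2.1324
t = (x̄₁ - x̄₂) / SE = (80.67 - 86.15) / 2.1324 = -5.48 / 2.1324 = -2.570
p-value = 0.0129

Since p-value > α = 0.01, we fail to reject H₀.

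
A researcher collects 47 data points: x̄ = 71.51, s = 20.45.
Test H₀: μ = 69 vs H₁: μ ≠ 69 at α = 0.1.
One-sample t-test:
H₀: μ = 69
H₁: μ ≠ 69
df = n - 1 = 46
t = (x̄ - μ₀) / (s/√n) = (71.51 - 69) / (20.45/√47) = 0.841
p-value = 0.4044

Since p-value > α = 0.1, we fail to reject H₀.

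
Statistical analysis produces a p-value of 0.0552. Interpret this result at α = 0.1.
Since p = 0.0552 < α = 0.1, reject H₀.
There is sufficient evidence to reject the null hypothesis; the result is statistically significant at the 0.1 level.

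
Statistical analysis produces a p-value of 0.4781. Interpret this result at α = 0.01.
Since p = 0.4781 > α = 0.01, fail to reject H₀.
There is insufficient evidence to reject the null hypothesis; the result is not statistically significant at the 0.01 level.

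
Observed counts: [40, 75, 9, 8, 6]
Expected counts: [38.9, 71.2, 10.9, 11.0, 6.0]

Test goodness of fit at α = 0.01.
Chi-square goodness of fit test:
H₀: observed counts match expected distribution
H₁: observed counts differ from expected distribution
df = k - 1 = 4
χ² = Σ(O - E)²/E
   = (40 - 38.9)²/38.9 + (75 - 71.2)²/71.2 + (9 - 10.9)²/10.9 + (8 - 11.0)²/11.0 + (6 - 6.0)²/6.0
   = 0.031 + 0.203 + 0.331 + 0.818 + 0.000
   = 1.38
p-value = 0.8471

Since p-value > α = 0.01, we fail to reject H₀.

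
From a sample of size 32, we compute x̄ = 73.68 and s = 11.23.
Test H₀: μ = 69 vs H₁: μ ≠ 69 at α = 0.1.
One-sample t-test:
H₀: μ = 69
H₁: μ ≠ 69
df = n - 1 = 31
t = (x̄ - μ₀) / (s/√n) = (73.68 - 69) / (11.23/√32) = 2.357
p-value = 0.0249

Since p-value < α = 0.1, we reject H₀.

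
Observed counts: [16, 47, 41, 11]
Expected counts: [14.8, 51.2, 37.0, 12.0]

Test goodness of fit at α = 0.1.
Chi-square goodness of fit test:
H₀: observed counts match expected distribution
H₁: observed counts differ from expected distribution
df = k - 1 = 3
χ² = Σ(O - E)²/E
   = (16 - 14.8)²/14.8 + (47 - 51.2)²/51.2 + (41 - 37.0)²/37.0 + (11 - 12.0)²/12.0
   = 0.097 + 0.345 + 0.432 + 0.083
   = 0.96
p-value = 0.8115

Since p-value > α = 0.1, we fail to reject H₀.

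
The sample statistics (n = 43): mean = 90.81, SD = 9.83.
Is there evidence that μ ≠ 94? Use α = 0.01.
One-sample t-test:
H₀: μ = 94
H₁: μ ≠ 94
df = n - 1 = 42
t = (x̄ - μ₀) / (s/√n) = (90.81 - 94) / (9.83/√43) = -2.128
p-value = 0.0392

Since p-value > α = 0.01, we fail to reject H₀.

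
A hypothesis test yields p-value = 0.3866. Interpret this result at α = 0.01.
Since p = 0.3866 > α = 0.01, fail to reject H₀.
There is insufficient evidence to reject the null hypothesis; the result is not statistically significant at the 0.01 level.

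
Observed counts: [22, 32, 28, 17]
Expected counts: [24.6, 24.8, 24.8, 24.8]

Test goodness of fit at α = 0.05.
Chi-square goodness of fit test:
H₀: observed counts match expected distribution
H₁: observed counts differ from expected distribution
df = k - 1 = 3
χ² = Σ(O - E)²/E
   = (22 - 24.6)²/24.6 + (32 - 24.8)²/24.8 + (28 - 24.8)²/24.8 + (17 - 24.8)²/24.8
   = 0.275 + 2.090 + 0.413 + 2.453
   = 5.23
p-value = 0.1556

Since p-value > α = 0.05, we fail to reject H₀.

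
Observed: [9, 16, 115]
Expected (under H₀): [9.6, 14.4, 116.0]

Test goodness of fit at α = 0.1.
Chi-square goodness of fit test:
H₀: observed counts match expected distribution
H₁: observed counts differ from expected distribution
df = k - 1 = 2
χ² = Σ(O - E)²/E
   = (9 - 9.6)²/9.6 + (16 - 14.4)²/14.4 + (115 - 116.0)²/116.0
   = 0.037 + 0.178 + 0.009
   = 0.22
p-value = 0.8941

Since p-value > α = 0.1, we fail to reject H₀.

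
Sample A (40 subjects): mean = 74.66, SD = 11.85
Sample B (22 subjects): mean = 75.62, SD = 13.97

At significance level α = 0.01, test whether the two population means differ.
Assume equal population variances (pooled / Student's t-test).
Student's two-sample t-test (equal variances):
H₀: μ₁ = μ₂
H₁: μ₁ ≠ μ₂
df = n₁ + n₂ - 2 = 60
Pooled variance s_p² = [(n₁-1)s₁² + (n₂-1)s₂²] / (n₁ + n₂ - 2) = [(39)(11.85²) + (21)(13.97²)] / 60 = 159.5809
SE = √(s_p²(1/n₁ + 1/n₂)) = √(159.5809 × (1/40 + 1/22)) = 3.3531
t = (x̄₁ - x̄₂) / SE = (74.66 - 75.62) / 3.3531 = -0.96 / 3.3531 = -0.286
p-value = 0.7756

Since p-value > α = 0.01, we fail to reject H₀.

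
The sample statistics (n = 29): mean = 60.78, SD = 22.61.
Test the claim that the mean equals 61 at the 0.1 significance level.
One-sample t-test:
H₀: μ = 61
H₁: μ ≠ 61
df = n - 1 = 28
t = (x̄ - μ₀) / (s/√n) = (60.78 - 61) / (22.61/√29) = -0.052
p-value = 0.9586

Since p-value > α = 0.1, we fail to reject H₀.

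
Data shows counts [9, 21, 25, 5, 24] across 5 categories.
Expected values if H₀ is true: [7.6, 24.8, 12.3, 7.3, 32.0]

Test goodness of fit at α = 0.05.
Chi-square goodness of fit test:
H₀: observed counts match expected distribution
H₁: observed counts differ from expected distribution
df = k - 1 = 4
χ² = Σ(O - E)²/E
   = (9 - 7.6)²/7.6 + (21 - 24.8)²/24.8 + (25 - 12.3)²/12.3 + (5 - 7.3)²/7.3 + (24 - 32.0)²/32.0
   = 0.258 + 0.582 + 13.113 + 0.725 + 2.000
   = 16.68
p-value = 0.0022

Since p-value < α = 0.05, we reject H₀.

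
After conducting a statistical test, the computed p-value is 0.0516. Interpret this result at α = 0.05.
Since p = 0.0516 > α = 0.05, fail to reject H₀.
There is insufficient evidence to reject the null hypothesis; the result is not statistically significant at the 0.05 level.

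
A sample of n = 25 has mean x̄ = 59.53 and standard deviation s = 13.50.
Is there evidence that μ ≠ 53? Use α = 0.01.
One-sample t-test:
H₀: μ = 53
H₁: μ ≠ 53
df = n - 1 = 24
t = (x̄ - μ₀) / (s/√n) = (59.53 - 53) / (13.50/√25) = 2.419
p-value = 0.0235

Since p-value > α = 0.01, we fail to reject H₀.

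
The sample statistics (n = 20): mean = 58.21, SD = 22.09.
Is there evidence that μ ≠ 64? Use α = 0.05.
One-sample t-test:
H₀: μ = 64
H₁: μ ≠ 64
df = n - 1 = 19
t = (x̄ - μ₀) / (s/√n) = (58.21 - 64) / (22.09/√20) = -1.172
p-value = 0.2556

Since p-value > α = 0.05, we fail to reject H₀.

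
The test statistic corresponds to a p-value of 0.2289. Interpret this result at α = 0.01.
Since p = 0.2289 > α = 0.01, fail to reject H₀.
There is insufficient evidence to reject the null hypothesis; the result is not statistically significant at the 0.01 level.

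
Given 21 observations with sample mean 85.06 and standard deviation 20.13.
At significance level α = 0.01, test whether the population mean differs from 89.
One-sample t-test:
H₀: μ = 89
H₁: μ ≠ 89
df = n - 1 = 20
t = (x̄ - μ₀) / (s/√n) = (85.06 - 89) / (20.13/√21) = -0.897
p-value = 0.3804

Since p-value > α = 0.01, we fail to reject H₀.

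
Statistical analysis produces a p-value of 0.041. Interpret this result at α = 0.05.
Since p = 0.041 < α = 0.05, reject H₀.
There is sufficient evidence to reject the null hypothesis; the result is statistically significant at the 0.05 level.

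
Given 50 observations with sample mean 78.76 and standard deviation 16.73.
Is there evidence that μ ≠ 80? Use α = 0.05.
One-sample t-test:
H₀: μ = 80
H₁: μ ≠ 80
df = n - 1 = 49
t = (x̄ - μ₀) / (s/√n) = (78.76 - 80) / (16.73/√50) = -0.524
p-value = 0.6026

Since p-value > α = 0.05, we fail to reject H₀.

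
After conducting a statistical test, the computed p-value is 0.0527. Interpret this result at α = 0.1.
Since p = 0.0527 < α = 0.1, reject H₀.
There is sufficient evidence to reject the null hypothesis; the result is statistically significant at the 0.1 level.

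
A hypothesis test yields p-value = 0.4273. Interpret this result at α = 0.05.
Since p = 0.4273 > α = 0.05, fail to reject H₀.
There is insufficient evidence to reject the null hypothesis; the result is not statistically significant at the 0.05 level.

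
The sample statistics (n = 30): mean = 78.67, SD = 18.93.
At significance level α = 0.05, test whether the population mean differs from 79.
One-sample t-test:
H₀: μ = 79
H₁: μ ≠ 79
df = n - 1 = 29
t = (x̄ - μ₀) / (s/√n) = (78.67 - 79) / (18.93/√30) = -0.095
p-value = 0.9246

Since p-value > α = 0.05, we fail to reject H₀.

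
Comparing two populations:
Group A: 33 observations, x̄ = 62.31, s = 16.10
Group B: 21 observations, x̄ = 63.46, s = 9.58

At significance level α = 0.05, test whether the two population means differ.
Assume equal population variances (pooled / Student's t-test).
Student's two-sample t-test (equal variances):
H₀: μ₁ = μ₂
H₁: μ₁ ≠ μ₂
df = n₁ + n₂ - 2 = 52
Pooled variance s_p² = [(n₁-1)s₁² + (n₂-1)s₂²] / (n₁ + n₂ - 2) = [(32)(16.10²) + (20)(9.58²)] / 52 = 194.8125
SE = √(s_p²(1/n₁ + 1/n₂)) = √(194.8125 × (1/33 + 1/21)) = 3.8962
t = (x̄₁ - x̄₂) / SE = (62.31 - 63.46) / 3.8962 = -1.15 / 3.8962 = -0.295
p-value = 0.7690

Since p-value > α = 0.05, we fail to reject H₀.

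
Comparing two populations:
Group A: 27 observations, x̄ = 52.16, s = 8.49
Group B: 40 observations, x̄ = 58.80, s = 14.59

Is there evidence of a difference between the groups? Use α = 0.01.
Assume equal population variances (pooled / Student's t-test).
Student's two-sample t-test (equal variances):
H₀: μ₁ = μ₂
H₁: μ₁ ≠ μ₂
df = n₁ + n₂ - 2 = 65
Pooled variance s_p² = [(n₁-1)s₁² + (n₂-1)s₂²] / (n₁ + n₂ - 2) = [(26)(8.49²) + (39)(14.59²)] / 65 = 156.5529
SE = √(s_p²(1/n₁ + 1/n₂)) = √(156.5529 × (1/27 + 1/40)) = 3.1164
t = (x̄₁ - x̄₂) / SE = (52.16 - 58.80) / 3.1164 = -6.64 / 3.1164 = -2.131
p-value = 0.0369

Since p-value > α = 0.01, we fail to reject H₀.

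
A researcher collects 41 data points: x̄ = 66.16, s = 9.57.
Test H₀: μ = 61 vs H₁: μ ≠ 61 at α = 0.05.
One-sample t-test:
H₀: μ = 61
H₁: μ ≠ 61
df = n - 1 = 40
t = (x̄ - μ₀) / (s/√n) = (66.16 - 61) / (9.57/√41) = 3.452
p-value = 0.0013

Since p-value < α = 0.05, we reject H₀.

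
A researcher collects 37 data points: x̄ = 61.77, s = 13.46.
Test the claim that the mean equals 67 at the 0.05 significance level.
One-sample t-test:
H₀: μ = 67
H₁: μ ≠ 67
df = n - 1 = 36
t = (x̄ - μ₀) / (s/√n) = (61.77 - 67) / (13.46/√37) = -2.364
p-value = 0.0236

Since p-value < α = 0.05, we reject H₀.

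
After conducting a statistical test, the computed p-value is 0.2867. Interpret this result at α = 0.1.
Since p = 0.2867 > α = 0.1, fail to reject H₀.
There is insufficient evidence to reject the null hypothesis; the result is not statistically significant at the 0.1 level.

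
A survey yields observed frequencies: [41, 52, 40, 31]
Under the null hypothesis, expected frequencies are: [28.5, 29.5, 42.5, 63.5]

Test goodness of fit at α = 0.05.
Chi-square goodness of fit test:
H₀: observed counts match expected distribution
H₁: observed counts differ from expected distribution
df = k - 1 = 3
χ² = Σ(O - E)²/E
   = (41 - 28.5)²/28.5 + (52 - 29.5)²/29.5 + (40 - 42.5)²/42.5 + (31 - 63.5)²/63.5
   = 5.482 + 17.161 + 0.147 + 16.634
   = 39.42
p-value < 0.0001

Since p-value < α = 0.05, we reject H₀.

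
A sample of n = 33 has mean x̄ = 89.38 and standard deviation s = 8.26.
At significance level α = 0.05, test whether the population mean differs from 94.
One-sample t-test:
H₀: μ = 94
H₁: μ ≠ 94
df = n - 1 = 32
t = (x̄ - μ₀) / (s/√n) = (89.38 - 94) / (8.26/√33) = -3.213
p-value = 0.0030

Since p-value < α = 0.05, we reject H₀.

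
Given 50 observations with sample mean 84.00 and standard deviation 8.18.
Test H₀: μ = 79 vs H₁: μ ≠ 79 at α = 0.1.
One-sample t-test:
H₀: μ = 79
H₁: μ ≠ 79
df = n - 1 = 49
t = (x̄ - μ₀) / (s/√n) = (84.00 - 79) / (8.18/√50) = 4.322
p-value = 0.0001

Since p-value < α = 0.1, we reject H₀.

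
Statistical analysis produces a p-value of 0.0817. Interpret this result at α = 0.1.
Since p = 0.0817 < α = 0.1, reject H₀.
There is sufficient evidence to reject the null hypothesis; the result is statistically significant at the 0.1 level.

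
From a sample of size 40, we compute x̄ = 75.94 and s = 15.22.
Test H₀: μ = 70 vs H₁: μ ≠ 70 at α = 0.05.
One-sample t-test:
H₀: μ = 70
H₁: μ ≠ 70
df = n - 1 = 39
t = (x̄ - μ₀) / (s/√n) = (75.94 - 70) / (15.22/√40) = 2.468
p-value = 0.0181

Since p-value < α = 0.05, we reject H₀.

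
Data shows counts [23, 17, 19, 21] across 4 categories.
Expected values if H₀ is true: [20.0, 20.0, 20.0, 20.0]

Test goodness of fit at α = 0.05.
Chi-square goodness of fit test:
H₀: observed counts match expected distribution
H₁: observed counts differ from expected distribution
df = k - 1 = 3
χ² = Σ(O - E)²/E
   = (23 - 20.0)²/20.0 + (17 - 20.0)²/20.0 + (19 - 20.0)²/20.0 + (21 - 20.0)²/20.0
   = 0.450 + 0.450 + 0.050 + 0.050
   = 1.00
p-value = 0.8013

Since p-value > α = 0.05, we fail to reject H₀.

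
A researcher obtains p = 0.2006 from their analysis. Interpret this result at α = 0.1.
Since p = 0.2006 > α = 0.1, fail to reject H₀.
There is insufficient evidence to reject the null hypothesis; the result is not statistically significant at the 0.1 level.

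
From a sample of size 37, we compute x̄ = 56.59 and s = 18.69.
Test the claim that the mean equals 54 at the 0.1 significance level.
One-sample t-test:
H₀: μ = 54
H₁: μ ≠ 54
df = n - 1 = 36
t = (x̄ - μ₀) / (s/√n) = (56.59 - 54) / (18.69/√37) = 0.843
p-value = 0.4048

Since p-value > α = 0.1, we fail to reject H₀.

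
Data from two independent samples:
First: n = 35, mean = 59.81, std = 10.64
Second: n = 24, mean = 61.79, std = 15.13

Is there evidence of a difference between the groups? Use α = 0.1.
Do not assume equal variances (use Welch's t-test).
Welch's two-sample t-test:
H₀: μ₁ = μ₂
H₁: μ₁ ≠ μ₂
s₁²/n₁ = 10.64²/35 = 3.2346,  s₂²/n₂ = 15.13²/24 = 9.5382
SE = √(s₁²/n₁ + s₂²/n₂) = √(3.2346 + 9.5382) = 3.5739
df (Welch-Satterthwaite) = (s₁²/n₁ + s₂²/n₂)² / [(s₁²/n₁)²/(n₁-1) + (s₂²/n₂)²/(n₂-1)] ≈ 38.27
t = (x̄₁ - x̄₂) / SE = (59.81 - 61.79) / 3.5739 = -1.98 / 3.5739 = -0.554
p-value = 0.5828

Since p-value > α = 0.1, we fail to reject H₀.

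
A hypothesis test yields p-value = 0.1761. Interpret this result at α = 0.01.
Since p = 0.1761 > α = 0.01, fail to reject H₀.
There is insufficient evidence to reject the null hypothesis; the result is not statistically significant at the 0.01 level.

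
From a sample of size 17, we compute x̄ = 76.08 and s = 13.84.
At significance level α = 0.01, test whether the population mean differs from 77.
One-sample t-test:
H₀: μ = 77
H₁: μ ≠ 77
df = n - 1 = 16
t = (x̄ - μ₀) / (s/√n) = (76.08 - 77) / (13.84/√17) = -0.274
p-value = 0.7875

Since p-value > α = 0.01, we fail to reject H₀.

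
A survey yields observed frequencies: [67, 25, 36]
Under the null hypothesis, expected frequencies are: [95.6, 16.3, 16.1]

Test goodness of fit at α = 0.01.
Chi-square goodness of fit test:
H₀: observed counts match expected distribution
H₁: observed counts differ from expected distribution
df = k - 1 = 2
χ² = Σ(O - E)²/E
   = (67 - 95.6)²/95.6 + (25 - 16.3)²/16.3 + (36 - 16.1)²/16.1
   = 8.556 + 4.644 + 24.597
   = 37.80
p-value < 0.0001

Since p-value < α = 0.01, we reject H₀.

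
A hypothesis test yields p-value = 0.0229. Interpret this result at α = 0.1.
Since p = 0.0229 < α = 0.1, reject H₀.
There is sufficient evidence to reject the null hypothesis; the result is statistically significant at the 0.1 level.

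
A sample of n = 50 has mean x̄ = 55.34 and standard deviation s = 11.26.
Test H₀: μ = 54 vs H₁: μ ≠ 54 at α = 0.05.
One-sample t-test:
H₀: μ = 54
H₁: μ ≠ 54
df = n - 1 = 49
t = (x̄ - μ₀) / (s/√n) = (55.34 - 54) / (11.26/√50) = 0.841
p-value = 0.4042

Since p-value > α = 0.05, we fail to reject H₀.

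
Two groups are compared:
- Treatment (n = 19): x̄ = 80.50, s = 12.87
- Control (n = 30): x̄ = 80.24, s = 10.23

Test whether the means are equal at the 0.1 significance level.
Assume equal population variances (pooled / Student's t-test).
Student's two-sample t-test (equal variances):
H₀: μ₁ = μ₂
H₁: μ₁ ≠ μ₂
df = n₁ + n₂ - 2 = 47
Pooled variance s_p² = [(n₁-1)s₁² + (n₂-1)s₂²] / (n₁ + n₂ - 2) = [(18)(12.87²) + (29)(10.23²)] / 47 = 128.0085
SE = √(s_p²(1/n₁ + 1/n₂)) = √(128.0085 × (1/19 + 1/30)) = 3.3173
t = (x̄₁ - x̄₂) / SE = (80.50 - 80.24) / 3.3173 = 0.26 / 3.3173 = 0.078
p-value = 0.9379

Since p-value > α = 0.1, we fail to reject H₀.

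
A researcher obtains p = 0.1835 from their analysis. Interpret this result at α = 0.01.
Since p = 0.1835 > α = 0.01, fail to reject H₀.
There is insufficient evidence to reject the null hypothesis; the result is not statistically significant at the 0.01 level.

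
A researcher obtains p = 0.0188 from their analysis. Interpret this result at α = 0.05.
Since p = 0.0188 < α = 0.05, reject H₀.
There is sufficient evidence to reject the null hypothesis; the result is statistically significant at the 0.05 level.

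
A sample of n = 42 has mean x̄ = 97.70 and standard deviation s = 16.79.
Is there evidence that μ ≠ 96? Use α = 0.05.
One-sample t-test:
H₀: μ = 96
H₁: μ ≠ 96
df = n - 1 = 41
t = (x̄ - μ₀) / (s/√n) = (97.70 - 96) / (16.79/√42) = 0.656
p-value = 0.5154

Since p-value > α = 0.05, we fail to reject H₀.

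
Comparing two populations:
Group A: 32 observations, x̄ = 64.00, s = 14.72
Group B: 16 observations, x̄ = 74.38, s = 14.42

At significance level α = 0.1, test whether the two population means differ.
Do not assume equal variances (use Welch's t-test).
Welch's two-sample t-test:
H₀: μ₁ = μ₂
H₁: μ₁ ≠ μ₂
s₁²/n₁ = 14.72²/32 = 6.7712,  s₂²/n₂ = 14.42²/16 = 12.9960
SE = √(s₁²/n₁ + s₂²/n₂) = √(6.7712 + 12.9960) = 4.4460
df (Welch-Satterthwaite) = (s₁²/n₁ + s₂²/n₂)² / [(s₁²/n₁)²/(n₁-1) + (s₂²/n₂)²/(n₂-1)] ≈ 30.67
t = (x̄₁ - x̄₂) / SE = (64.00 - 74.38) / 4.4460 = -10.38 / 4.4460 = -2.335
p-value = 0.0263

Since p-value < α = 0.1, we reject H₀.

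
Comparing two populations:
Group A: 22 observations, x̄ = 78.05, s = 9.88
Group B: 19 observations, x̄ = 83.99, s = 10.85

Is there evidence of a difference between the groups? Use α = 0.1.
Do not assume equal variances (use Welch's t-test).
Welch's two-sample t-test:
H₀: μ₁ = μ₂
H₁: μ₁ ≠ μ₂
s₁²/n₁ = 9.88²/22 = 4.4370,  s₂²/n₂ = 10.85²/19 = 6.1959
SE = √(s₁²/n₁ + s₂²/n₂) = √(4.4370 + 6.1959) = 3.2608
df (Welch-Satterthwaite) = (s₁²/n₁ + s₂²/n₂)² / [(s₁²/n₁)²/(n₁-1) + (s₂²/n₂)²/(n₂-1)] ≈ 36.82
t = (x̄₁ - x̄₂) / SE = (78.05 - 83.99) / 3.2608 = -5.94 / 3.2608 = -1.822
p-value = 0.0766

Since p-value < α = 0.1, we reject H₀.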